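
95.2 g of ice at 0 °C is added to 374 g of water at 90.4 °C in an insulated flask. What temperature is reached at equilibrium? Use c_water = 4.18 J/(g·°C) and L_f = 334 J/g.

Sum of m c ΔT and latent-heat terms is zero:
latent heat to melt: 95.2·334 = 31797; warm the meltwater: 397.94 T; water cools: 374·4.18·(T − 90.4) = 1563.3(T − 90.4)
1961.3 T = 141324 − 31797 = 109527
T ≈ 55.85 °C (positive, so assuming full melt was valid).

T_f ≈ 55.8 °C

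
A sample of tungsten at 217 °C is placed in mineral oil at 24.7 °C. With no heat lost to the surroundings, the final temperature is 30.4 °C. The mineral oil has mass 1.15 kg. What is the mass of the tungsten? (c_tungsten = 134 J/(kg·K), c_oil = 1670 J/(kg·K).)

m ≈ 0.438 kg

Net heat exchanged in the isolated system is zero:
m·134·(30.4 − 217) + 1.15·1670·(30.4 − 24.7) = 0
-25004 m = -10947
m = -10947/-25004 ≈ 0.4378 kg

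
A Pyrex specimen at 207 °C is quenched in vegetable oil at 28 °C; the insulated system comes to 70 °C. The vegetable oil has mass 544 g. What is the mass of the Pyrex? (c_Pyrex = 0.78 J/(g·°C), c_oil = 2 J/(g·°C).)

Taking heat into each body as positive, Σ m c ΔT = 0:
m·0.78·(70 − 207) + 544·2·(70 − 28) = 0
-106.86 m = -45696
m = -45696/-106.86 ≈ 427.6 g

m ≈ 428 g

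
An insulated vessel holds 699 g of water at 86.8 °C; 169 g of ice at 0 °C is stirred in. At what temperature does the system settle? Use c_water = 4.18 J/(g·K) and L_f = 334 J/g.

T_f ≈ 54.3 °C

Net heat exchanged in the isolated system is zero:
latent heat to melt: 169×334 = 56446
  meltwater 0→T: 169×4.18×T = 706.42 T
  water: 2921.8(T − 86.8)
3628.2 T = 253614 − 56446 = 197168
T ≈ 54.34 °C (positive, so assuming full melt was valid).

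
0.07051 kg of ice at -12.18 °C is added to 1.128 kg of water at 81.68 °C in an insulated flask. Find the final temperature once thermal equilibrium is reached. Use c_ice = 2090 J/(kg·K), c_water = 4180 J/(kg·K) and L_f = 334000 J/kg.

Conservation of energy gives ΣQ = 0:
ice -12.18→0 °C: 0.07051·2090·12.18 = 1794.9
  latent heat to melt: 0.07051·334000 = 23550
  meltwater 0→T: 0.07051·4180·T = 294.73 T
  water cools: 1.128·4180·(T − 81.68) = 4715(T − 81.68)
5009.8 T = 385124 − 25345 = 359779
T ≈ 71.82 °C — above 0 °C, consistent with complete melting.

T_f ≈ 71.8 °C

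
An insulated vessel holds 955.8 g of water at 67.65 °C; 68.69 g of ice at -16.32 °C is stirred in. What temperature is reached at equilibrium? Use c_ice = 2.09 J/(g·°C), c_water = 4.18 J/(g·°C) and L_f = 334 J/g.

Energy balance with sensible and latent terms:
ice -16.32→0 °C: 68.69·2.09·16.32 = 2342.9
  latent heat to melt: 68.69·334 = 22942
  warm the meltwater: 287.12 T
  water: 3995.2(T − 67.65)
4282.4 T = 270278 − 25285 = 244993
T ≈ 57.21 °C (positive, so assuming full melt was valid).

T_f ≈ 57.2 °C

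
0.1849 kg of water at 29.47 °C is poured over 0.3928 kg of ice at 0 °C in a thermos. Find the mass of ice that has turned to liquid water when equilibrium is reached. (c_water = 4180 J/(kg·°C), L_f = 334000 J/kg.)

Heat available from the water dropping to 0 °C: 0.1849×4180×29.47 = 22777 J.
Fully melting the ice requires m_ice L_f = 0.3928×334000 = 131195 J.
That's not enough to melt it all — equilibrium is at 0 °C with ice remaining.
Mass melted = 22777/334000 ≈ 0.06819 kg.

m_melted ≈ 0.0682 kg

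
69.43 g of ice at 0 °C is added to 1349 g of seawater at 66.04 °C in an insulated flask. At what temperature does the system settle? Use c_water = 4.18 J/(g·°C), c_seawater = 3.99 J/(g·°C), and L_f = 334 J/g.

T_f ≈ 58.6 °C

Let T be the final temperature. ΣQ_i = 0:
fusion: m_ice L_f = 69.43×334 = 23190
  meltwater 0→T: 69.43×4.18×T = 290.22 T
  seawater cools: 1349×3.99×(T − 66.04) = 5382.5(T − 66.04)
5672.7 T = 355461 − 23190 = 332271
T ≈ 58.57 °C — above 0 °C, consistent with complete melting.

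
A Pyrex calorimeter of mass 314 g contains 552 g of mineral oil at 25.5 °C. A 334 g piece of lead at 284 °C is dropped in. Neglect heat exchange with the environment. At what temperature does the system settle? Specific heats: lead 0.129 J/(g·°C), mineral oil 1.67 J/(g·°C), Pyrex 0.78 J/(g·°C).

Let T be the final temperature. ΣQ_i = 0:
334·0.129·(T − 284) + 552·1.67·(T − 25.5) + 314·0.78·(T − 25.5) = 0
1209.8 T = 41989
T = 41989/1209.8 ≈ 34.71 °C

T_f ≈ 34.7 °C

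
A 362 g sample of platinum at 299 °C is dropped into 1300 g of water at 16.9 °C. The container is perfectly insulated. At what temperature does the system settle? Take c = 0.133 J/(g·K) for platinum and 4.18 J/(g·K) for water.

Taking heat into each body as positive, Σ m c ΔT = 0:
362·0.133·(T − 299) + 1300·4.18·(T − 16.9) = 0
(48.15 + 5434) T = 48.15·299 + 5434·16.9
T = 106230 / 5482.1 = 19.4 °C

T_f ≈ 19.4 °C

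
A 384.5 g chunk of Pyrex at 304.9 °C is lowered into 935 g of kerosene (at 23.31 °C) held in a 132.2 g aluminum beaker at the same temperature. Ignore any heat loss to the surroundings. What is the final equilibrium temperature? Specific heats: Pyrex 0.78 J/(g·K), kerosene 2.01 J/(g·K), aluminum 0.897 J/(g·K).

T_f ≈ 60.1 °C

Let T be the final temperature. ΣQ_i = 0:
384.5*0.78*(T − 304.9) + 935*2.01*(T − 23.31) + 132.2*0.897*(T − 23.31) = 0
299.91(T − 304.9) + 1879.3(T − 23.31) + 118.58(T − 23.31) = 0
2297.8 T = 138014
T = 138014/2297.8 ≈ 60.06 °C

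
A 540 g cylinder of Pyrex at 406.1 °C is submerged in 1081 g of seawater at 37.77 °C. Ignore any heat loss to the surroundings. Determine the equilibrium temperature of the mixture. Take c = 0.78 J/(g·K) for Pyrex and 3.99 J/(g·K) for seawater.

Taking heat into each body as positive, Σ m c ΔT = 0:
540·0.78·(T − 406.1) + 1081·3.99·(T − 37.77) = 0
421.2(T − 406.1) + 4313.2(T − 37.77) = 0
4734.4 T = 333959
T ≈ 70.54 °C

T_f ≈ 70.5 °C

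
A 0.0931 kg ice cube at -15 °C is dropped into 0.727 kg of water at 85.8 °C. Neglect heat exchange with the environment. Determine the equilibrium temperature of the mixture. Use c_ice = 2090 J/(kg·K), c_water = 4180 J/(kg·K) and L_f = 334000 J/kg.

T_f ≈ 66.1 °C

Let T be the final temperature. ΣQ_i = 0:
ice -15→0 °C: 0.0931×2090×15 = 2918.7
  melt ice: 0.0931×334000 = 31095
  warm the meltwater: 389.16 T
  water cools: 0.727×4180×(T − 85.8) = 3038.9(T − 85.8)
3428 T = 260734 − 34014 = 226720
T ≈ 66.14 °C — above 0 °C, consistent with complete melting.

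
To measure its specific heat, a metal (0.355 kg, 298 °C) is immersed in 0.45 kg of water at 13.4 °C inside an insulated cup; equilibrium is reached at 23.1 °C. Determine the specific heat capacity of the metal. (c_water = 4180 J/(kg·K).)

c ≈ 187 J/(kg·K)

Setting the total heat transfer to zero:
0.355×c×(23.1 − 298) + 0.45×4180×(23.1 − 13.4) = 0
-97.59 c = -18246
c = -18246/-97.59 ≈ 187 J/(kg·K)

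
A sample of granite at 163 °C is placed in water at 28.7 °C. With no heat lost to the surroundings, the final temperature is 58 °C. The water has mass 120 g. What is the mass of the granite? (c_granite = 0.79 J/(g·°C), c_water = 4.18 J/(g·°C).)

Net heat exchanged in the isolated system is zero:
m·0.79·(58 − 163) + 120·4.18·(58 − 28.7) = 0
-82.95 m = -14697
m = -14697/-82.95 ≈ 177.2 g

m ≈ 177 g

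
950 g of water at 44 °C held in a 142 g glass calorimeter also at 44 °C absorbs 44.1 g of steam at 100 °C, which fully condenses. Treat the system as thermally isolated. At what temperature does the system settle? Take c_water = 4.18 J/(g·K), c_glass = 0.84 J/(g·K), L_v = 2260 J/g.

T_f ≈ 69.7 °C

Heat gained plus heat lost sum to zero:
condense steam: −44.1·2260 = −99666
  condensate cools 100→T: 44.1·4.18·(T − 100) = 184.34(T − 100)
  water warms: 950·4.18·(T − 44) = 3971(T − 44)
  cup: 119.28(T − 44)
4274.6 T = 99666 + 18434 + 179972 = 298072
T ≈ 69.73 °C — below 100 °C, confirming all the steam condensed.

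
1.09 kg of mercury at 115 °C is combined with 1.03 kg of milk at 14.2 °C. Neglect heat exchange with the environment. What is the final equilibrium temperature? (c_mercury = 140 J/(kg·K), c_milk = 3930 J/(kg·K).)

T_f ≈ 17.9 °C

T_f is the heat-capacity-weighted average of the initial temperatures:
T_f = (152.6×115 + 4047.9×14.2) / (152.6 + 4047.9)
    = 75029 / 4200.5 ≈ 17.86 °C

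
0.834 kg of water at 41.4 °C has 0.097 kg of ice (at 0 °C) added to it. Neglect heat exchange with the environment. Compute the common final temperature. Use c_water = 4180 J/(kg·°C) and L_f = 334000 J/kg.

T_f ≈ 28.8 °C

Conservation of energy gives ΣQ = 0:
fusion: m_ice L_f = 0.097·334000 = 32398; warm the meltwater: 405.46 T; water cools: 0.834·4180·(T − 41.4) = 3486.1(T − 41.4)
3891.6 T = 144325 − 32398 = 111927
T ≈ 28.76 °C (positive, so assuming full melt was valid).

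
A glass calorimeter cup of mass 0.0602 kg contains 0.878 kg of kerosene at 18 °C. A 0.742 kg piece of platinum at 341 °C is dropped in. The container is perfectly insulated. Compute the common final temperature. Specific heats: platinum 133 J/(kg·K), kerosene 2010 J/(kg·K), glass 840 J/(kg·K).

T_f ≈ 34.7 °C

Let T be the final temperature. ΣQ_i = 0:
0.742·133·(T − 341) + 0.878·2010·(T − 18) + 0.0602·840·(T − 18) = 0
98.69(T − 341) + 1764.8(T − 18) + 50.57(T − 18) = 0
1914 T = 66328
T = 66328 / 1914 = 34.7 °C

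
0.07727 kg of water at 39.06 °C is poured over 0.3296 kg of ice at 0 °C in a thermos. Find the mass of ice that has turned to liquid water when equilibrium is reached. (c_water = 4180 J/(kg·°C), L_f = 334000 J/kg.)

Water can give up m c ΔT = 0.07727×4180×39.06 = 12616 J before reaching 0 °C.
To melt every bit of ice: 0.3296×334000 = 110086 J.
That's not enough to melt it all — equilibrium is at 0 °C with ice remaining.
Mass melted = 12616/334000 ≈ 0.03777 kg.

m_melted ≈ 0.0378 kg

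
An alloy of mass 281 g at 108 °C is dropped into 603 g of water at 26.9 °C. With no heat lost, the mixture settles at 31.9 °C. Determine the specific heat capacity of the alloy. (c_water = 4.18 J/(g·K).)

c ≈ 0.589 J/(g·K)

m_s c (T_s − T_f) = m_water c_water (T_f − T_0):
281·c·(108 − 31.9) = 603·4.18·(31.9 − 26.9)
21384 c = 12603  ⇒  c ≈ 0.5893 J/(g·K)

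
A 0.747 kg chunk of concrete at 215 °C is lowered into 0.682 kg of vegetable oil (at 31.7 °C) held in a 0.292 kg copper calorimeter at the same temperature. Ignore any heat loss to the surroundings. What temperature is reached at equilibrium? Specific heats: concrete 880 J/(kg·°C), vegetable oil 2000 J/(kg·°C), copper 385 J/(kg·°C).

Let T be the final temperature. ΣQ_i = 0:
0.747×880×(T − 215) + 0.682×2000×(T − 31.7) + 0.292×385×(T − 31.7) = 0
(657.36 + 1364 + 112.42) T = 657.36×215 + 1364×31.7 + 112.42×31.7
T ≈ 88.17 °C

T_f ≈ 88.2 °C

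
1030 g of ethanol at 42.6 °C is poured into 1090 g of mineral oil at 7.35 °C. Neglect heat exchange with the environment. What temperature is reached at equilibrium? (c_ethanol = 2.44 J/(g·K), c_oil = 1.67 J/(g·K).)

T_f ≈ 27.8 °C

T_f = Σ m_i c_i T_i / Σ m_i c_i:
T_f = (2513.2×42.6 + 1820.3×7.35) / (2513.2 + 1820.3)
    = 120442 / 4333.5 ≈ 27.79 °C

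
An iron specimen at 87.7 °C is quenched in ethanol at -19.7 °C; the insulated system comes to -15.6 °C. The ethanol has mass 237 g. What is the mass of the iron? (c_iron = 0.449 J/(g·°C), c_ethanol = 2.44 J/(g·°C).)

|Q_iron| = |Q_ethanol|:
m·0.449·(87.7 − -15.6) = 237·2.44·(-15.6 − (-19.7))
46.38 m = 2370.9  ⇒  m ≈ 51.12 g

m ≈ 51.1 g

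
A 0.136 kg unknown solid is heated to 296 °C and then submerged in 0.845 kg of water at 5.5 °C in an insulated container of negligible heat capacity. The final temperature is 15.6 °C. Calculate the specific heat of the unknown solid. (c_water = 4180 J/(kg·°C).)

c ≈ 935 J/(kg·°C)

Heat lost by the unknown solid = heat gained by the water:
0.136×c×(296 − 15.6) = 0.845×4180×(15.6 − 5.5)
38.13 c = 35674  ⇒  c ≈ 935.5 J/(kg·°C)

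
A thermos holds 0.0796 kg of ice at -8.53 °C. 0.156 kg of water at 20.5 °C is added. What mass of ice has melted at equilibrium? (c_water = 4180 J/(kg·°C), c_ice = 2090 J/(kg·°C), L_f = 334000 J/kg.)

m_melted ≈ 0.0358 kg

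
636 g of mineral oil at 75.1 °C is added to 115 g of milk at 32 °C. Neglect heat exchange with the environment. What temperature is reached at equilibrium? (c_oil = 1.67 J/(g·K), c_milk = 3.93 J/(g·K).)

T_f = Σ m_i c_i T_i / Σ m_i c_i:
T_f = (1062.1*75.1 + 451.95*32) / (1062.1 + 451.95)
    = 94228 / 1514.1 ≈ 62.23 °C

T_f ≈ 62.2 °C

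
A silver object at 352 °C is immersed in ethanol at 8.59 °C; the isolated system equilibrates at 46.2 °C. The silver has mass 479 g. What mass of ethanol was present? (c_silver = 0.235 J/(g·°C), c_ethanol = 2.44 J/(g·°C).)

m ≈ 375 g

Heat gained plus heat lost sum to zero:
479·0.235·(46.2 − 352) + m·2.44·(46.2 − 8.59) = 0
91.77 m = 34422
m = 34422/91.77 ≈ 375.1 g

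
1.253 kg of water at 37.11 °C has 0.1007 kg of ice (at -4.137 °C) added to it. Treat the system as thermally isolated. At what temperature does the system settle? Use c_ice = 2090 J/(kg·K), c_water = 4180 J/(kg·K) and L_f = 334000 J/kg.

T_f ≈ 28.3 °C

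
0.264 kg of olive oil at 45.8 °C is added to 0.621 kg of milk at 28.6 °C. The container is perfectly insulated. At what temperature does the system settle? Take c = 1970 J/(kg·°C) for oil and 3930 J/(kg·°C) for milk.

T_f ≈ 31.6 °C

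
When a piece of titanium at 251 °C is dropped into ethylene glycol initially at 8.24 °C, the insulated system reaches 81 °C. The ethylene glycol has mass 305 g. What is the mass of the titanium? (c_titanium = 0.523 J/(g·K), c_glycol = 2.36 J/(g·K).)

m ≈ 589 g

|Q_titanium| = |Q_glycol|:
m·0.523·(251 − 81) = 305·2.36·(81 − 8.24)
88.91 m = 52373  ⇒  m ≈ 589.1 g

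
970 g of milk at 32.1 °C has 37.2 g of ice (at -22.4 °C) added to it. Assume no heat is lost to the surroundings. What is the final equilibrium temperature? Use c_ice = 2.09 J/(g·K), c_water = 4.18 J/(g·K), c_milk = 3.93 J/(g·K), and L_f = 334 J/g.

T_f ≈ 27.3 °C

Taking heat into each body as positive, Σ m c ΔT = 0:
ice -22.4→0 °C: 37.2·2.09·22.4 = 1741.6
  latent heat to melt: 37.2·334 = 12425
  warm the meltwater: 155.5 T
  milk cools: 970·3.93·(T − 32.1) = 3812.1(T − 32.1)
3967.6 T = 122368 − 14166 = 108202
T ≈ 27.27 °C — above 0 °C, consistent with complete melting.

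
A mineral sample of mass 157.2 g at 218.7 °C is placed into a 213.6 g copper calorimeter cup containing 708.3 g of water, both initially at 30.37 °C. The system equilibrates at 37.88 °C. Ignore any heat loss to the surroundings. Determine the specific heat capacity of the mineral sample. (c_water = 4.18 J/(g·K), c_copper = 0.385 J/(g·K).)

c ≈ 0.804 J/(g·K)

Taking heat into each body as positive, Σ m c ΔT = 0:
157.2×c×(37.88 − 218.7) + 708.3×4.18×(37.88 − 30.37) + 213.6×0.385×(37.88 − 30.37) = 0
-28425 c = -22852
c = -22852/-28425 ≈ 0.804 J/(g·K)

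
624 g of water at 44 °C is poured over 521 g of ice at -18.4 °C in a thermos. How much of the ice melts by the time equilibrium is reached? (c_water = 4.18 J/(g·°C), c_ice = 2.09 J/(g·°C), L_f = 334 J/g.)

Heat available from the water dropping to 0 °C: 624×4.18×44 = 114766 J.
Of that, 521×2.09×18.4 = 20036 J goes to bring the ice to 0 °C, leaving 94731 J.
Fully melting the ice requires m_ice L_f = 521×334 = 174014 J.
94731 J < 174014 J, so only part of the ice melts and the system sits at 0 °C.
m_melted×334 = 94731  ⇒  m_melted ≈ 283.6 g.

m_melted ≈ 284 g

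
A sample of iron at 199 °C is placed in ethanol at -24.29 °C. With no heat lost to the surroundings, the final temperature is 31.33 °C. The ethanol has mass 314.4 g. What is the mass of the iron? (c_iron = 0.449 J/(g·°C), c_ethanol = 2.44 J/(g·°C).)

m ≈ 567 g

Conservation of energy gives ΣQ = 0:
m·0.449·(31.33 − 199) + 314.4·2.44·(31.33 − (-24.29)) = 0
-75.28 m = -42668
m = -42668/-75.28 ≈ 566.8 g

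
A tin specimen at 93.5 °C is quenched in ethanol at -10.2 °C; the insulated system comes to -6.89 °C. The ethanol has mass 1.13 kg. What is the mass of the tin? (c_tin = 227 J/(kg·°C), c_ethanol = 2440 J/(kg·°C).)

Let T be the final temperature. ΣQ_i = 0:
m×227×(-6.89 − 93.5) + 1.13×2440×(-6.89 − (-10.2)) = 0
-22789 m = -9126.3
m = -9126.3/-22789 ≈ 0.4005 kg

m ≈ 0.4 kg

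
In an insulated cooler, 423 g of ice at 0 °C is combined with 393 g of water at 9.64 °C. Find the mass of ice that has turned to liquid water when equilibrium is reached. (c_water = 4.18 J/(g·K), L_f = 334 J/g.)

m_melted ≈ 47.4 g

Cooling the water to 0 °C releases 393·4.18·9.64 = 15836 J.
Fully melting the ice requires m_ice L_f = 423·334 = 141282 J.
Since 15836 < 141282 J, not all the ice melts; equilibrium is at 0 °C.
m_melt = 15836 / L_f = 47.41 g.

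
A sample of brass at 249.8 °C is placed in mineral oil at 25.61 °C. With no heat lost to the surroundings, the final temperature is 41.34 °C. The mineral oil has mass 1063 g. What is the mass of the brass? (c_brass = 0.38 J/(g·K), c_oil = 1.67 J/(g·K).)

m ≈ 353 g

Let T be the final temperature. ΣQ_i = 0:
m·0.38·(41.34 − 249.8) + 1063·1.67·(41.34 − 25.61) = 0
-79.21 m = -27924
m = -27924/-79.21 ≈ 352.5 g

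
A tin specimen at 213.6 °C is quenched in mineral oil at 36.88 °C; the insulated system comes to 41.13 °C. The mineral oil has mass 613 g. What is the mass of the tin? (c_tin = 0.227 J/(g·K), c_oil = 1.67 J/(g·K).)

m ≈ 111 g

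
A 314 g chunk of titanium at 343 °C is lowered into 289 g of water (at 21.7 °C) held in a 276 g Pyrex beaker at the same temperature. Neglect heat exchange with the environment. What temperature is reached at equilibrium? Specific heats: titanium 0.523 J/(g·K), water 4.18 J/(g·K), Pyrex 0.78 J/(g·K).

T_f ≈ 54.9 °C

Net heat exchanged in the isolated system is zero:
314·0.523·(T − 343) + 289·4.18·(T − 21.7) + 276·0.78·(T − 21.7) = 0
1587.5 T = 87214
T ≈ 54.94 °C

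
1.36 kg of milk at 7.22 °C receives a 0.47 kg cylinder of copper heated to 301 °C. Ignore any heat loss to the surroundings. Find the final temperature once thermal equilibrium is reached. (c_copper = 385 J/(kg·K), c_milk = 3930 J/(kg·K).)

Net heat exchanged in the isolated system is zero:
0.47·385·(T − 301) + 1.36·3930·(T − 7.22) = 0
180.95(T − 301) + 5344.8(T − 7.22) = 0
(180.95 + 5344.8) T = 180.95·301 + 5344.8·7.22
T = 93055 / 5525.8 = 16.8 °C

T_f ≈ 16.8 °C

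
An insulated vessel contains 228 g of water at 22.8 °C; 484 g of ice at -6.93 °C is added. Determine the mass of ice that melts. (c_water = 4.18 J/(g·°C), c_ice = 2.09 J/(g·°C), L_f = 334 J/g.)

Cooling the water to 0 °C releases 228·4.18·22.8 = 21729 J.
Warming the ice to 0 °C takes 484·2.09·6.93 = 7010.1 J, leaving 14719 J for melting.
Fully melting the ice requires m_ice L_f = 484·334 = 161656 J.
14719 J < 161656 J, so only part of the ice melts and the system sits at 0 °C.
Mass melted = 14719/334 ≈ 44.07 g.

m_melted ≈ 44.1 g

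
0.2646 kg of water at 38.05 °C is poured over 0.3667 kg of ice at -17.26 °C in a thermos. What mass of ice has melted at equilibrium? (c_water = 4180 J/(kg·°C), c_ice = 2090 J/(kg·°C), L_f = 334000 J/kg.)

m_melted ≈ 0.0864 kg

Water can give up m c ΔT = 0.2646×4180×38.05 = 42084 J before reaching 0 °C.
Warming the ice to 0 °C takes 0.3667×2090×17.26 = 13228 J, leaving 28856 J for melting.
To melt every bit of ice: 0.3667×334000 = 122478 J.
That's not enough to melt it all — equilibrium is at 0 °C with ice remaining.
m_melted×334000 = 28856  ⇒  m_melted ≈ 0.0864 kg.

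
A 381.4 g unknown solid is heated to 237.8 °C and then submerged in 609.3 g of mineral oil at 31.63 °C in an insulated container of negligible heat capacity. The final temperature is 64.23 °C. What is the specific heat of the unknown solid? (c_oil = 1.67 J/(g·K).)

c ≈ 0.501 J/(g·K)

Heat lost by the unknown solid = heat gained by the oil:
381.4·c·(237.8 − 64.23) = 609.3·1.67·(64.23 − 31.63)
66200 c = 33172  ⇒  c ≈ 0.5011 J/(g·K)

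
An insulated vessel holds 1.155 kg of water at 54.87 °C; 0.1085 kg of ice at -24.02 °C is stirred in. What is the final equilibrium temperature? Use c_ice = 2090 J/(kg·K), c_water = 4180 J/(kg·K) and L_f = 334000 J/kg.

Energy balance with sensible and latent terms:
warm ice to 0 °C: 0.1085×2090×(0 − (-24.02)) = 5446.9; latent heat to melt: 0.1085×334000 = 36239; warm the meltwater: 453.53 T; water cools: 1.155×4180×(T − 54.87) = 4827.9(T − 54.87)
5281.4 T = 264907 − 41686 = 223221
T ≈ 42.27 °C — above 0 °C, consistent with complete melting.

T_f ≈ 42.3 °C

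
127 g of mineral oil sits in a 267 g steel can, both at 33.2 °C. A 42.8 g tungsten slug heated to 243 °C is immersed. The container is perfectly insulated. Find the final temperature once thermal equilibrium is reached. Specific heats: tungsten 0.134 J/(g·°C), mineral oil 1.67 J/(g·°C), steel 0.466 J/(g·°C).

Let T be the final temperature. ΣQ_i = 0:
42.8*0.134*(T − 243) + 127*1.67*(T − 33.2) + 267*0.466*(T − 33.2) = 0
5.735(T − 243) + 212.09(T − 33.2) + 124.42(T − 33.2) = 0
(5.735 + 212.09 + 124.42) T = 5.735*243 + 212.09*33.2 + 124.42*33.2
T = 12566/342.25 ≈ 36.72 °C

T_f ≈ 36.7 °C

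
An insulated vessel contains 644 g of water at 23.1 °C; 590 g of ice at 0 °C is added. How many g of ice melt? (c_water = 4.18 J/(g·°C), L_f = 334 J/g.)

Cooling the water to 0 °C releases 644·4.18·23.1 = 62183 J.
Fully melting the ice requires m_ice L_f = 590·334 = 197060 J.
62183 J < 197060 J, so only part of the ice melts and the system sits at 0 °C.
Mass melted = 62183/334 ≈ 186.2 g.

m_melted ≈ 186 g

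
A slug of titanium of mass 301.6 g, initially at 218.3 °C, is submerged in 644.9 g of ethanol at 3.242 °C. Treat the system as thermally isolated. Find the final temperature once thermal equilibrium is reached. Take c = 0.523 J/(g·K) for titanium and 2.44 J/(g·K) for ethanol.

T_f ≈ 22.8 °C

T_f is the heat-capacity-weighted average of the initial temperatures:
T_f = (157.74×218.3 + 1573.6×3.242) / (157.74 + 1573.6)
    = 39535 / 1731.3 ≈ 22.84 °C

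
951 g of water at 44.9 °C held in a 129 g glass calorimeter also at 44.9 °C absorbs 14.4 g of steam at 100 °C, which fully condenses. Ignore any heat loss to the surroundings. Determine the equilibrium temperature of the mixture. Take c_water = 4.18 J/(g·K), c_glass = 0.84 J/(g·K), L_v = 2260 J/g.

Energy balance with sensible and latent terms:
condense steam: −14.4×2260 = −32544; condensate cools 100→T: 14.4×4.18×(T − 100) = 60.19(T − 100); original water: 3975.2(T − 44.9); glass cup: 129×0.84×(T − 44.9) = 108.36(T − 44.9)
4143.7 T = 32544 + 6019.2 + 183351 = 221914
T ≈ 53.55 °C (< 100 °C, so full condensation is consistent).

T_f ≈ 53.6 °C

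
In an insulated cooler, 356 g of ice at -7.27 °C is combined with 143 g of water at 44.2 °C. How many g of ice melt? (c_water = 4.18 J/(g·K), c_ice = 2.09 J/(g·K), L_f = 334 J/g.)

m_melted ≈ 62.9 g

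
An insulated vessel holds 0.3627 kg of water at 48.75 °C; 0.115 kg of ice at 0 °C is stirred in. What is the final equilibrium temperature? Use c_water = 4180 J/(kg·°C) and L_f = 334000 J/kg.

Net heat exchanged in the isolated system is zero:
latent heat to melt: 0.115·334000 = 38410
  warm the meltwater: 480.7 T
  water: 1516.1(T − 48.75)
1996.8 T = 73909 − 38410 = 35499
T ≈ 17.78 °C — above 0 °C, consistent with complete melting.

T_f ≈ 17.8 °C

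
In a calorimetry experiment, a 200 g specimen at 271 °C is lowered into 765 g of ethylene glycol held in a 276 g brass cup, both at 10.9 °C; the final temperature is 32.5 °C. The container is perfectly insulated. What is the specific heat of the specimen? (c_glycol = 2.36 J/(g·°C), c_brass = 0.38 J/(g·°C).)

c ≈ 0.865 J/(g·°C)

Let T be the final temperature. ΣQ_i = 0:
200×c×(32.5 − 271) + 765×2.36×(32.5 − 10.9) + 276×0.38×(32.5 − 10.9) = 0
-47700 c = -41262
c = -41262/-47700 ≈ 0.865 J/(g·°C)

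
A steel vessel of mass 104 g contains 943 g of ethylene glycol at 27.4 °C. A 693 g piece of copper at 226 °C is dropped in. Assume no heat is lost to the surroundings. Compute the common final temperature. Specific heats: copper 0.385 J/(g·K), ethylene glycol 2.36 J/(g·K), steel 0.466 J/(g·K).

T_f ≈ 48.3 °C

T_f = Σ m_i c_i T_i / Σ m_i c_i:
T_f = (266.81×226 + 2225.5×27.4 + 48.46×27.4) / (266.81 + 2225.5 + 48.46)
    = 122604 / 2540.7 ≈ 48.26 °C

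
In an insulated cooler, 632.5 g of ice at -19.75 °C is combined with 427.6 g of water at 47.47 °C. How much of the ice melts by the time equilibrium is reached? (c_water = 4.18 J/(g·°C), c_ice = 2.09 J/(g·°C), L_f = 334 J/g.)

Heat available from the water dropping to 0 °C: 427.6×4.18×47.47 = 84846 J.
Of that, 632.5×2.09×19.75 = 26108 J goes to bring the ice to 0 °C, leaving 58738 J.
Fully melting the ice requires m_ice L_f = 632.5×334 = 211255 J.
58738 J < 211255 J, so only part of the ice melts and the system sits at 0 °C.
m_melt = 58738 / L_f = 175.9 g.

m_melted ≈ 176 g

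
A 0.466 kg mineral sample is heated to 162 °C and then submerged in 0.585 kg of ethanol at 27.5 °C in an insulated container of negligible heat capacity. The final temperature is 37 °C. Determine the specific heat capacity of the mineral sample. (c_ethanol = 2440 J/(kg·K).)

c ≈ 233 J/(kg·K)

Conservation of energy gives ΣQ = 0:
0.466·c·(37 − 162) + 0.585·2440·(37 − 27.5) = 0
-58.25 c = -13560
c = -13560/-58.25 ≈ 232.8 J/(kg·K)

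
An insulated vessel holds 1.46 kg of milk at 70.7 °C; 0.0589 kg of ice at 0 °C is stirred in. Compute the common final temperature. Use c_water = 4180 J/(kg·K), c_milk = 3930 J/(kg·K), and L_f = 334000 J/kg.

T_f ≈ 64.5 °C

Net heat exchanged in the isolated system is zero:
fusion: m_ice L_f = 0.0589×334000 = 19673
  meltwater 0→T: 0.0589×4180×T = 246.2 T
  milk: 5737.8(T − 70.7)
5984 T = 405662 − 19673 = 385990
T ≈ 64.50 °C. Since T > 0 °C, the all-ice-melts assumption holds.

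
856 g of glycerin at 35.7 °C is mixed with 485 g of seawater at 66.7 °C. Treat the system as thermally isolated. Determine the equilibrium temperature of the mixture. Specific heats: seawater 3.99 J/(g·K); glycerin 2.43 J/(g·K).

T_f ≈ 50.6 °C

|Q_seawater| = |Q_glycerin|:
485*3.99*(66.7 − T) = 856*2.43*(T − 35.7)
1935.2(66.7 − T) = 2080.1(T − 35.7)
4015.2 T = 203333  ⇒  T ≈ 50.64 °C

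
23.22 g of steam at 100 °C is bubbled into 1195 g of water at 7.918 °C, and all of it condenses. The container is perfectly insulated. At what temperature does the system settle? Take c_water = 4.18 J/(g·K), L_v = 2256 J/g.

Heat gained plus heat lost sum to zero:
steam→water at 100 °C releases m L_v = 23.22×2256 = 52384; condensed water 100 °C→T: 97.06(T − 100); original water: 4995.1(T − 7.918)
5092.2 T = 52384 + 9706 + 39551 = 101641
T ≈ 19.96 °C — below 100 °C, confirming all the steam condensed.

T_f ≈ 20.0 °C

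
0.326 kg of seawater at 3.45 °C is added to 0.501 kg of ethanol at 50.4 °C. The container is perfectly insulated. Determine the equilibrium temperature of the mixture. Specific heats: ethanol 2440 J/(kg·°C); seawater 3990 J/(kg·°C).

Conservation of energy gives ΣQ = 0:
0.501*2440*(T − 50.4) + 0.326*3990*(T − 3.45) = 0
1222.4(T − 50.4) + 1300.7(T − 3.45) = 0
2523.2 T = 66099
T = 66099/2523.2 ≈ 26.20 °C

T_f ≈ 26.2 °C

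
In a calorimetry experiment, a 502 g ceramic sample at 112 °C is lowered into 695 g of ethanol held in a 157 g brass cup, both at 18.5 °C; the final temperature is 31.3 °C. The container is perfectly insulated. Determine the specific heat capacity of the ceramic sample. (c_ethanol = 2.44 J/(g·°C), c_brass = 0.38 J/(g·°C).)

Conservation of energy gives ΣQ = 0:
502·c·(31.3 − 112) + 695·2.44·(31.3 − 18.5) + 157·0.38·(31.3 − 18.5) = 0
-40511 c = -22470
c = -22470/-40511 ≈ 0.5547 J/(g·°C)

c ≈ 0.555 J/(g·°C)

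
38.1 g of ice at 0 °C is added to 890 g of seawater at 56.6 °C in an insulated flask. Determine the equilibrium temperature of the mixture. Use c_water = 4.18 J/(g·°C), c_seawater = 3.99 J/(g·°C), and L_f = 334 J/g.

T_f ≈ 50.7 °C

Energy balance with sensible and latent terms:
melt ice: 38.1×334 = 12725
  meltwater 0→T: 38.1×4.18×T = 159.26 T
  seawater: 3551.1(T − 56.6)
3710.4 T = 200992 − 12725 = 188267
T ≈ 50.74 °C — above 0 °C, consistent with complete melting.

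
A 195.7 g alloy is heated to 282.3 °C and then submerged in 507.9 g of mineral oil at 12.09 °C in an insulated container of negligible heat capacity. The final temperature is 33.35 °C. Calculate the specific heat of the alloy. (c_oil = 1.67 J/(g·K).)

m_s c (T_s − T_f) = m_oil c_oil (T_f − T_0):
195.7·c·(282.3 − 33.35) = 507.9·1.67·(33.35 − 12.09)
48720 c = 18033  ⇒  c ≈ 0.3701 J/(g·K)

c ≈ 0.37 J/(g·K)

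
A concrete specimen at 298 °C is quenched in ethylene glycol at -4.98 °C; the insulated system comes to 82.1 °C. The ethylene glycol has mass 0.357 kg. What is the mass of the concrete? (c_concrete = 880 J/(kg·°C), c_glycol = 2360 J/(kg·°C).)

Heat gained plus heat lost sum to zero:
m·880·(82.1 − 298) + 0.357·2360·(82.1 − (-4.98)) = 0
-189992 m = -73367
m = -73367/-189992 ≈ 0.3862 kg

m ≈ 0.386 kg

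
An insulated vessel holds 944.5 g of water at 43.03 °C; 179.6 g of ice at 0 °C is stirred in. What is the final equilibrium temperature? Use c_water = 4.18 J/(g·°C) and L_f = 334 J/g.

Let T be the final temperature. ΣQ_i = 0:
fusion: m_ice L_f = 179.6·334 = 59986; warm the meltwater: 750.73 T; water cools: 944.5·4.18·(T − 43.03) = 3948(T − 43.03)
4698.7 T = 169883 − 59986 = 109896
T ≈ 23.39 °C (positive, so assuming full melt was valid).

T_f ≈ 23.4 °C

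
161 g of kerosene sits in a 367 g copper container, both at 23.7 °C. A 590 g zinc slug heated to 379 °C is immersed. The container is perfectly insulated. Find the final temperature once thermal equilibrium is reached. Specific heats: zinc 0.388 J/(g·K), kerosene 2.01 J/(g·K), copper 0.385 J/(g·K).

T_f ≈ 140.9 °C

With ΣQ=0 the equilibrium temperature is the m·c-weighted mean:
T_f = (228.92×379 + 323.61×23.7 + 141.3×23.7) / (228.92 + 323.61 + 141.3)
    = 97779 / 693.83 ≈ 140.93 °C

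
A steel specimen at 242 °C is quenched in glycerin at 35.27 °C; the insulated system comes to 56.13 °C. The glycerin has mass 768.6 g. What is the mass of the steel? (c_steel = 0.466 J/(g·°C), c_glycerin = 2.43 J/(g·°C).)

m ≈ 450 g

Let T be the final temperature. ΣQ_i = 0:
m·0.466·(56.13 − 242) + 768.6·2.43·(56.13 − 35.27) = 0
-86.62 m = -38960
m = -38960/-86.62 ≈ 449.8 g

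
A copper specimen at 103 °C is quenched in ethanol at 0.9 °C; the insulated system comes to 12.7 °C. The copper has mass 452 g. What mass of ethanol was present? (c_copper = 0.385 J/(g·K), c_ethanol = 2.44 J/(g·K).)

m ≈ 546 g

Heat lost by the copper = heat gained by the ethanol:
452×0.385×(103 − 12.7) = m×2.44×(12.7 − 0.9)
28.79 m = 15714  ⇒  m ≈ 545.8 g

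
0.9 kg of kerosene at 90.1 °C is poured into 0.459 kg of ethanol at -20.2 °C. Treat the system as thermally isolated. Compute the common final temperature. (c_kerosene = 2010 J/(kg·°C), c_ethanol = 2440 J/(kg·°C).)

T_f ≈ 47.9 °C

Conservation of energy gives ΣQ = 0:
0.9×2010×(T − 90.1) + 0.459×2440×(T − (-20.2)) = 0
1809(T − 90.1) + 1120(T − (-20.2)) = 0
2929 T = 140368
T ≈ 47.92 °C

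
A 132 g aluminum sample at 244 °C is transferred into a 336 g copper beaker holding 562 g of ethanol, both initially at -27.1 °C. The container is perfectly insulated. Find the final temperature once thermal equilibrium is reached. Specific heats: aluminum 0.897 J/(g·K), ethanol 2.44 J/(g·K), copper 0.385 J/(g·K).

Taking heat into each body as positive, Σ m c ΔT = 0:
132·0.897·(T − 244) + 562·2.44·(T − (-27.1)) + 336·0.385·(T − (-27.1)) = 0
118.4(T − 244) + 1371.3(T − (-27.1)) + 129.36(T − (-27.1)) = 0
(118.4 + 1371.3 + 129.36) T = 118.4·244 + 1371.3·(-27.1) + 129.36·(-27.1)
T ≈ -7.27 °C

T_f ≈ -7.3 °C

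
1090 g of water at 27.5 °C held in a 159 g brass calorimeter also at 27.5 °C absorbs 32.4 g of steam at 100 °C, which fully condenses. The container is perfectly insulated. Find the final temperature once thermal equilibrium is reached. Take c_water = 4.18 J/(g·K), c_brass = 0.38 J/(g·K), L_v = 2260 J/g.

Sum of m c ΔT and latent-heat terms is zero:
latent heat released on condensation: 32.4·2260 = 73224; condensed water 100 °C→T: 135.43(T − 100); original water: 4556.2(T − 27.5); cup: 60.42(T − 27.5)
4752.1 T = 73224 + 13543 + 126957 = 213724
T ≈ 44.98 °C — below 100 °C, confirming all the steam condensed.

T_f ≈ 45.0 °C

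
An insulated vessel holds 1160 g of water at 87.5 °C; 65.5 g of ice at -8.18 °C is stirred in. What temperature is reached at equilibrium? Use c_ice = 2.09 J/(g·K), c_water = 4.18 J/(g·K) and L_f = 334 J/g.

T_f ≈ 78.3 °C

Conservation of energy gives ΣQ = 0:
warm ice to 0 °C: 65.5·2.09·(0 − (-8.18)) = 1119.8; melt ice: 65.5·334 = 21877; warm the meltwater: 273.79 T; water: 4848.8(T − 87.5)
5122.6 T = 424270 − 22997 = 401273
T ≈ 78.33 °C. Since T > 0 °C, the all-ice-melts assumption holds.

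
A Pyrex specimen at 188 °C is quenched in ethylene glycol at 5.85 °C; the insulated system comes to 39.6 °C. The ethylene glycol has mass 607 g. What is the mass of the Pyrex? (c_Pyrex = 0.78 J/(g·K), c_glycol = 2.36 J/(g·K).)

m ≈ 418 g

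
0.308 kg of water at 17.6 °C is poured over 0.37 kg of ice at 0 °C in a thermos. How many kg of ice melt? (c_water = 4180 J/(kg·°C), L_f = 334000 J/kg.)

Water can give up m c ΔT = 0.308×4180×17.6 = 22659 J before reaching 0 °C.
Fully melting the ice requires m_ice L_f = 0.37×334000 = 123580 J.
22659 J < 123580 J, so only part of the ice melts and the system sits at 0 °C.
m_melt = 22659 / L_f = 0.06784 kg.

m_melted ≈ 0.0678 kg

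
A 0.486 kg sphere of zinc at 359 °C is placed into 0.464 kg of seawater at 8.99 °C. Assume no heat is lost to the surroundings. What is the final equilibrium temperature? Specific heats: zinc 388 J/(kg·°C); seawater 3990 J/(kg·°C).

T_f ≈ 41.3 °C

Setting the total heat transfer to zero:
0.486*388*(T − 359) + 0.464*3990*(T − 8.99) = 0
188.57(T − 359) + 1851.4(T − 8.99) = 0
(188.57 + 1851.4) T = 188.57*359 + 1851.4*8.99
T = 84340 / 2039.9 = 41.3 °C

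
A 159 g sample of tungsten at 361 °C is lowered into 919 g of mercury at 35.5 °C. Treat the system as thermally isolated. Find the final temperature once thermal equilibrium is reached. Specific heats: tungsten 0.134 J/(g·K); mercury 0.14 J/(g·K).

T_f ≈ 81.7 °C

Heat gained plus heat lost sum to zero:
159·0.134·(T − 361) + 919·0.14·(T − 35.5) = 0
21.31(T − 361) + 128.66(T − 35.5) = 0
(21.31 + 128.66) T = 21.31·361 + 128.66·35.5
T ≈ 81.74 °C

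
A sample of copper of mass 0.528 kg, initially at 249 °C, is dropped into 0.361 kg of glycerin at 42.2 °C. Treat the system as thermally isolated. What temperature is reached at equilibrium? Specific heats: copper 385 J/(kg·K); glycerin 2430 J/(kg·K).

Energy conservation, ΣQ = 0:
0.528·385·(T − 249) + 0.361·2430·(T − 42.2) = 0
203.28(T − 249) + 877.23(T − 42.2) = 0
(203.28 + 877.23) T = 203.28·249 + 877.23·42.2
T ≈ 81.11 °C

T_f ≈ 81.1 °C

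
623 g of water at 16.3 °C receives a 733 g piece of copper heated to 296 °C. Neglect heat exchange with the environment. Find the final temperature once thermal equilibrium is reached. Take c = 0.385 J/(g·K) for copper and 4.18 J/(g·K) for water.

Set heat shed by the hot body equal to heat absorbed by the cold body:
733·0.385·(296 − T) = 623·4.18·(T − 16.3)
282.2(296 − T) = 2604.1(T − 16.3)
2886.3 T = 125980  ⇒  T ≈ 43.65 °C

T_f ≈ 43.6 °C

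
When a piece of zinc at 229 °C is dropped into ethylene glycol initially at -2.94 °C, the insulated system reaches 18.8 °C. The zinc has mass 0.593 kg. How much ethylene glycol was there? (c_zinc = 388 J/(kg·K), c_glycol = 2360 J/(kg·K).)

m ≈ 0.943 kg

|Q_zinc| = |Q_glycol|:
0.593·388·(229 − 18.8) = m·2360·(18.8 − (-2.94))
51306 m = 48364  ⇒  m ≈ 0.9426 kg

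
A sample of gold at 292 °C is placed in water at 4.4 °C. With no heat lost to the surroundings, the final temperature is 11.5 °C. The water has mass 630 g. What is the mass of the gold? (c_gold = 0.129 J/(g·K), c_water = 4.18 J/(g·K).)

m ≈ 517 g

Energy conservation, ΣQ = 0:
m×0.129×(11.5 − 292) + 630×4.18×(11.5 − 4.4) = 0
-36.18 m = -18697
m = -18697/-36.18 ≈ 516.7 g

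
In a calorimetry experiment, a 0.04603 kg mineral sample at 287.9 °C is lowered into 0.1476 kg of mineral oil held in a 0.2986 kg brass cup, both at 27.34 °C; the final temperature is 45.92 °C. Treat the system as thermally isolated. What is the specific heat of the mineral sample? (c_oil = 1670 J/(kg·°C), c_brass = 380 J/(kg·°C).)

c ≈ 600 J/(kg·°C)

Setting the total heat transfer to zero:
0.04603×c×(45.92 − 287.9) + 0.1476×1670×(45.92 − 27.34) + 0.2986×380×(45.92 − 27.34) = 0
-11.14 c = -6688.1
c = -6688.1/-11.14 ≈ 600.5 J/(kg·°C)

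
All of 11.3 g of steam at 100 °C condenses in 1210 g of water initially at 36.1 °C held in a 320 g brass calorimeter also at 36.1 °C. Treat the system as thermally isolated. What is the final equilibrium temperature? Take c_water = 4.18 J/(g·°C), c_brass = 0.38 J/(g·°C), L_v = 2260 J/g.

Taking heat into each body as positive, Σ m c ΔT = 0:
steam→water at 100 °C releases m L_v = 11.3·2260 = 25538
  condensed water 100 °C→T: 47.23(T − 100)
  water warms: 1210·4.18·(T − 36.1) = 5057.8(T − 36.1)
  cup: 121.6(T − 36.1)
5226.6 T = 25538 + 4723.4 + 186976 = 217238
T ≈ 41.56 °C — below 100 °C, confirming all the steam condensed.

T_f ≈ 41.6 °C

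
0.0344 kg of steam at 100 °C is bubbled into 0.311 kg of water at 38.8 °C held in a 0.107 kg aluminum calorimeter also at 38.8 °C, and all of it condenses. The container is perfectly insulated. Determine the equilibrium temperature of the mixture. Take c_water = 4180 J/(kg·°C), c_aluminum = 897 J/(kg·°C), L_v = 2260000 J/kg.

Energy conservation, ΣQ = 0:
steam→water at 100 °C releases m L_v = 0.0344·2260000 = 77744; condensed water 100 °C→T: 143.79(T − 100); water warms: 0.311·4180·(T − 38.8) = 1300(T − 38.8); cup: 95.98(T − 38.8)
1539.8 T = 77744 + 14379 + 54163 = 146286
T ≈ 95.01 °C — below 100 °C, confirming all the steam condensed.

T_f ≈ 95.0 °C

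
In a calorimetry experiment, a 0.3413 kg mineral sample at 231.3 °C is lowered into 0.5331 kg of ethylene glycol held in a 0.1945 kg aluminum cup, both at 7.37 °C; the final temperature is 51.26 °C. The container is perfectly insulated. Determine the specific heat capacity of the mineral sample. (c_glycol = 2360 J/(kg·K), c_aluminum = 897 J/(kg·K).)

c ≈ 1020 J/(kg·K)

Energy conservation, ΣQ = 0:
0.3413×c×(51.26 − 231.3) + 0.5331×2360×(51.26 − 7.37) + 0.1945×897×(51.26 − 7.37) = 0
-61.45 c = -62876
c = -62876/-61.45 ≈ 1023 J/(kg·K)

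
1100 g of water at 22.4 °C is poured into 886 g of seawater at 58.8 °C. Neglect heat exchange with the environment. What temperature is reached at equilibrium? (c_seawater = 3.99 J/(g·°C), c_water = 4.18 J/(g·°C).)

T_f ≈ 38.2 °C

T_f = Σ m_i c_i T_i / Σ m_i c_i:
T_f = (3535.1*58.8 + 4598*22.4) / (3535.1 + 4598)
    = 310861 / 8133.1 ≈ 38.22 °C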